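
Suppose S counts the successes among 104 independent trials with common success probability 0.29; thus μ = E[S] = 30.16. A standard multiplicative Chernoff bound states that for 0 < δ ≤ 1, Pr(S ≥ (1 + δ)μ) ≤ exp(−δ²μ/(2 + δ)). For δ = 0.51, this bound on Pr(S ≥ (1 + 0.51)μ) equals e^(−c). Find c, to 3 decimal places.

c = δ²μ/(2 + δ) = 0.51²·30.16/(2 + 0.51) = 3.1253.

3.125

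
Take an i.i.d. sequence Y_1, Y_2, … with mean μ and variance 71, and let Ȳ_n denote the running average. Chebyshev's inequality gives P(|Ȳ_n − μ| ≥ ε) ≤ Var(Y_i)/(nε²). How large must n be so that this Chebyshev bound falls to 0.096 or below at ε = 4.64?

Require 71/(n·4.64²) ≤ 0.096, i.e. n ≥ 71/(0.096·4.64²) = 34.352.
The smallest integer n is 35.

35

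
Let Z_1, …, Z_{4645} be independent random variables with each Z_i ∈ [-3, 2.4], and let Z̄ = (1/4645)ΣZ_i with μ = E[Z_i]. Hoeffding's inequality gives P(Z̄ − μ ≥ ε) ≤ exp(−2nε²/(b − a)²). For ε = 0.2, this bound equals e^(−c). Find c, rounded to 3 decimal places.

c = 2nε²/(b − a)² = 2·4645·0.2² / 5.4² = 12.7435.

12.743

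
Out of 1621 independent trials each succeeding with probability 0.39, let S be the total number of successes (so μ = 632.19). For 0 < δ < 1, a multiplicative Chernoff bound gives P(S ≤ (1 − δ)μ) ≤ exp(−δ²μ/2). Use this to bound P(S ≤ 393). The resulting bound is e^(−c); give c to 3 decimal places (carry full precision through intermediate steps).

Write 393 = (1 − δ)μ, so δ = 1 − 393/632.19 = 0.3783514…
Then the exponent is δ²μ/2 = (μ − 393)²/(2μ) = 45.248941.

45.249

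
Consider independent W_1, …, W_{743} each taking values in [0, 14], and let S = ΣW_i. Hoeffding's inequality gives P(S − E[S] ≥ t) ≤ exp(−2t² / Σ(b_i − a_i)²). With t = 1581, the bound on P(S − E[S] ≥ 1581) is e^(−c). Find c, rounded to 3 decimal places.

34.328

Σ(b_i − a_i)² = 743·(14)² = 145628.
c = 2t²/145628 = 2·1581²/145628 = 34.3280.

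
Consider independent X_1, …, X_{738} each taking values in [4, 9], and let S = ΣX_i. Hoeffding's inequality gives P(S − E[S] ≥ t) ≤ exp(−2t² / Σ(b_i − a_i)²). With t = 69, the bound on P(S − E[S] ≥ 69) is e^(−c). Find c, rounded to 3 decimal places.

0.516

Σ(b_i − a_i)² = 738·(5)² = 18450.
c = 2t²/18450 = 2·69²/18450 = 0.5161.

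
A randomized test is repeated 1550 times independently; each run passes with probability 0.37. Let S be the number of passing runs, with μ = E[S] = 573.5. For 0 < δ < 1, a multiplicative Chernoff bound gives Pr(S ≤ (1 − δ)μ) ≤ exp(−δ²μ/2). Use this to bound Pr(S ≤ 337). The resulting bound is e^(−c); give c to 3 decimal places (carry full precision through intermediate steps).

48.764

Write 337 = (1 − δ)μ, so δ = 1 − 337/573.5 = 0.4123801…
Then the exponent is δ²μ/2 = (μ − 337)²/(2μ) = 48.763949.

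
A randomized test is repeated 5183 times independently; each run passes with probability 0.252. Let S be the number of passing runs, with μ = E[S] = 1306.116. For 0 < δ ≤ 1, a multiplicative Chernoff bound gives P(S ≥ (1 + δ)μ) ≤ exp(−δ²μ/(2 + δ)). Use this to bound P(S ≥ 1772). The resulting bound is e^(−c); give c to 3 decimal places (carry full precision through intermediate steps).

Write 1772 = (1 + δ)μ, so δ = 1772/1306.116 − 1 = 0.3566942…
Then the exponent is δ²μ/(2 + δ) = (1772 − μ)² / (μ·(2 + δ)) = 70.513230.

70.513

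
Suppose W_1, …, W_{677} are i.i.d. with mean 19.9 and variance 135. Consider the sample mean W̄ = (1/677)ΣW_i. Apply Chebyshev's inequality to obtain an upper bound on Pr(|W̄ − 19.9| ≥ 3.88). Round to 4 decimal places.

0.0132

Var(W̄) = Var(W_i)/n = 135/677 = 0.19941.
Chebyshev: Pr(|W̄ − 19.9| ≥ 3.88) ≤ Var(W̄)/(3.88)² = 135/(677·3.88²) = 0.0132.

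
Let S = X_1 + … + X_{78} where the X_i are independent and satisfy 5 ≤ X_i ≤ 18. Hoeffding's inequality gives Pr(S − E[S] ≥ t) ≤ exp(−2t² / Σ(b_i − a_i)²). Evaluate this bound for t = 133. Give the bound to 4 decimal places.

0.0683

Σ(b_i − a_i)² = 78·(13)² = 13182.
Exponent = 2·133²/13182 = 2.6838.
Bound = exp(−2.6838) = 0.06830.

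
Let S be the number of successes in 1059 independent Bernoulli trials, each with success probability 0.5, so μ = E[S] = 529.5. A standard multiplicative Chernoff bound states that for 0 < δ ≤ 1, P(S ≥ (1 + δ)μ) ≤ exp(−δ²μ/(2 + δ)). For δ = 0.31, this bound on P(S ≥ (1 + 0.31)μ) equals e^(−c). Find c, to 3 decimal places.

c = δ²μ/(2 + δ) = 0.31²·529.5/(2 + 0.31) = 22.0281.

22.028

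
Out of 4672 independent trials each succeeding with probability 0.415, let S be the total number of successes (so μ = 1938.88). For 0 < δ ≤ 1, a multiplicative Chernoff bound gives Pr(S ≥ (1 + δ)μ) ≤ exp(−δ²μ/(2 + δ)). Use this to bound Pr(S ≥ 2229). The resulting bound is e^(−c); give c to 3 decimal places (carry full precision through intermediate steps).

Write 2229 = (1 + δ)μ, so δ = 2229/1938.88 − 1 = 0.1496328…
Then the exponent is δ²μ/(2 + δ) = (2229 − μ)² / (μ·(2 + δ)) = 20.194827.

20.195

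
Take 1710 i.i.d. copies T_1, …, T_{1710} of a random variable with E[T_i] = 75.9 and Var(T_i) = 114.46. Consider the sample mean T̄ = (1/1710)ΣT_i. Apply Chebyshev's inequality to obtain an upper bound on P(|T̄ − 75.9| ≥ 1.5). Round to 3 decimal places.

0.030

Var(T̄) = Var(T_i)/n = 114.46/1710 = 0.066936.
Chebyshev: P(|T̄ − 75.9| ≥ 1.5) ≤ Var(T̄)/(1.5)² = 114.46/(1710·1.5²) = 0.0297.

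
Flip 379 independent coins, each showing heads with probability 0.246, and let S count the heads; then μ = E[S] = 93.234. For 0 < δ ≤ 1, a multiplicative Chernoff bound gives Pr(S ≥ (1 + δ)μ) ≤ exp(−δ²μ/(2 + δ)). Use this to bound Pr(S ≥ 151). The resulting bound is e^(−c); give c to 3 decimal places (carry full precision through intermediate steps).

13.663

Write 151 = (1 + δ)μ, so δ = 151/93.234 − 1 = 0.6195808…
Then the exponent is δ²μ/(2 + δ) = (151 − μ)² / (μ·(2 + δ)) = 13.662761.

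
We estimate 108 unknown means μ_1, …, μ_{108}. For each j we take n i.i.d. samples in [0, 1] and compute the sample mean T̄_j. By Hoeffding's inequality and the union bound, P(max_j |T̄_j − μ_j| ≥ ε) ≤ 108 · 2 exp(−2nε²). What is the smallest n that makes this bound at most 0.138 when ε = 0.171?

Need 2·108·exp(−2nε²) ≤ 0.138, i.e. exp(−2nε²) ≤ 0.138/216.
So 2nε² ≥ ln(216/0.138) = 7.355780.
Hence n ≥ 7.355780/(2·0.171²) = 125.779.
The smallest integer n is 126.

126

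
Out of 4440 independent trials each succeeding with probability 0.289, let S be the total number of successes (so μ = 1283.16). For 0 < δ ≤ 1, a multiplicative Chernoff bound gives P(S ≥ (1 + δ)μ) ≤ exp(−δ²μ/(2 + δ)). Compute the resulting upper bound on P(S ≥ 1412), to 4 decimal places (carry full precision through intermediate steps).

Write 1412 = (1 + δ)μ, so δ = 1412/1283.16 − 1 = 0.1004084…
Then the exponent is δ²μ/(2 + δ) = (1412 − μ)² / (μ·(2 + δ)) = 6.159095.
Bound = exp(−6.159095) = 0.00211.

0.0021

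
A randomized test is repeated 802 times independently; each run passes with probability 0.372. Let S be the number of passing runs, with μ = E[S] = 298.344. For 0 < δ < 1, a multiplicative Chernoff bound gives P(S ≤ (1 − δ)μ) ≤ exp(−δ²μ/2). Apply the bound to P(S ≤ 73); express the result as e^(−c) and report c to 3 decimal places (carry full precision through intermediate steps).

85.103

Write 73 = (1 − δ)μ, so δ = 1 − 73/298.344 = 0.755316…
Then the exponent is δ²μ/2 = (μ − 73)²/(2μ) = 85.102966.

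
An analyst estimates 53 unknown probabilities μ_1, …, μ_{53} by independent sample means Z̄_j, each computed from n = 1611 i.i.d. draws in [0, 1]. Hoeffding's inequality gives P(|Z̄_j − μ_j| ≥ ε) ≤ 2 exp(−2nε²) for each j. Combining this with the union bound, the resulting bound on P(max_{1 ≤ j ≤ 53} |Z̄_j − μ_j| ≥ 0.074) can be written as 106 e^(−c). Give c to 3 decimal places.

Union bound over the 53 events: P(max_{1 ≤ j ≤ 53} |Z̄_j − μ_j| ≥ 0.074) ≤ 53·2·exp(−2nε²) = 106 exp(−2·1611·0.074²).
So c = 2·1611·0.074² = 17.6437.

17.644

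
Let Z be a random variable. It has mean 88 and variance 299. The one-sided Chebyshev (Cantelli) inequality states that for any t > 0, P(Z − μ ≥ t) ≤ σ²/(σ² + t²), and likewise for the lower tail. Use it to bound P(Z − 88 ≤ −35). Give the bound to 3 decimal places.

Here σ² = 299 and t = 35, so σ² + t² = 1524.
Cantelli's bound: 299/1524 = 0.1962.

0.196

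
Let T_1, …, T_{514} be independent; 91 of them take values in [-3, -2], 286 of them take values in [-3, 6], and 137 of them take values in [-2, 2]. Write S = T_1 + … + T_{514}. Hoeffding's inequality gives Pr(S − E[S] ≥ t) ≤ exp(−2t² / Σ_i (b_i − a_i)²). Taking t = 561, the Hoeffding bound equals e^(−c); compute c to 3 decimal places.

Σ(b_i − a_i)² = 91·1² + 286·9² + 137·4² = 25449.
c = 2t² / 25449 = 2·561² / 25449 = 24.7335.

24.733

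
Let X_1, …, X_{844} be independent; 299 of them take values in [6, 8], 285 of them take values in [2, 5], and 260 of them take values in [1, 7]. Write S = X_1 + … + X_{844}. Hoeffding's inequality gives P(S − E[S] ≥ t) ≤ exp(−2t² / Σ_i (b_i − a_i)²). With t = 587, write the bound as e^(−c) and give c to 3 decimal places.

Σ(b_i − a_i)² = 299·2² + 285·3² + 260·6² = 13121.
c = 2t² / 13121 = 2·587² / 13121 = 52.5218.

52.522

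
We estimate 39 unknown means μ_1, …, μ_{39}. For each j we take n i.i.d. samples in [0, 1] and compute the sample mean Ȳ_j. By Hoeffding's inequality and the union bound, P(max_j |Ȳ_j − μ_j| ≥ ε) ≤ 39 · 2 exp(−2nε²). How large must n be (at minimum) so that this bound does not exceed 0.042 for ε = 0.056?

1201

Need 2·39·exp(−2nε²) ≤ 0.042, i.e. exp(−2nε²) ≤ 0.042/78.
So 2nε² ≥ ln(78/0.042) = 7.526794.
Hence n ≥ 7.526794/(2·0.056²) = 1200.063.
The smallest integer n is 1201.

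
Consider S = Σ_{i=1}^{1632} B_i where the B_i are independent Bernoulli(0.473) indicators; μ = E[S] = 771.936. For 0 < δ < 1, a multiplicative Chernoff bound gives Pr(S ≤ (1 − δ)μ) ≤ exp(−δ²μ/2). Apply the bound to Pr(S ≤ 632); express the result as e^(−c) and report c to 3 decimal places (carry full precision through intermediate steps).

12.684

Write 632 = (1 − δ)μ, so δ = 1 − 632/771.936 = 0.1812793…
Then the exponent is δ²μ/2 = (μ − 632)²/(2μ) = 12.683748.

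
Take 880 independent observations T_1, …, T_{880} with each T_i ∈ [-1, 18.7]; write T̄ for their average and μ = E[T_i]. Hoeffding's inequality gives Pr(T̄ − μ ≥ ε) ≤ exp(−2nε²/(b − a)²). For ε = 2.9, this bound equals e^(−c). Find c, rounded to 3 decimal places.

38.140

c = 2nε²/(b − a)² = 2·880·2.9² / 19.7² = 38.1396.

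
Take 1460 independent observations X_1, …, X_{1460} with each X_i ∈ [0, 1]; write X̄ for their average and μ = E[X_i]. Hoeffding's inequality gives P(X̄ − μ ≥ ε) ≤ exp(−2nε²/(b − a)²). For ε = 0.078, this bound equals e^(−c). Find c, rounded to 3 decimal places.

17.765

c = 2nε²/(b − a)² = 2·1460·0.078² / 1² = 17.7653.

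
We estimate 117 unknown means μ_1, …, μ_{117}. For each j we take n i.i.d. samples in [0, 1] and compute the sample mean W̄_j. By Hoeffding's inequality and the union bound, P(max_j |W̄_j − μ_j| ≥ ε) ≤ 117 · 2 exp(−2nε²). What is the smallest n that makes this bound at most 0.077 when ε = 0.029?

4768

Need 2·117·exp(−2nε²) ≤ 0.077, i.e. exp(−2nε²) ≤ 0.077/234.
So 2nε² ≥ ln(234/0.077) = 8.019271.
Hence n ≥ 8.019271/(2·0.029²) = 4767.700.
The smallest integer n is 4768.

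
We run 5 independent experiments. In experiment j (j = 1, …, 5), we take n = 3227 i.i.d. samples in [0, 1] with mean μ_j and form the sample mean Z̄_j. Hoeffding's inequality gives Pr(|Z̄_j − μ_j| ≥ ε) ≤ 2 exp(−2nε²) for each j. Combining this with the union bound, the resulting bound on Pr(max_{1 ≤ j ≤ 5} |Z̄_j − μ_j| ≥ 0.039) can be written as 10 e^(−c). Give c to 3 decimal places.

9.817

Union bound over the 5 events: Pr(max_{1 ≤ j ≤ 5} |Z̄_j − μ_j| ≥ 0.039) ≤ 5·2·exp(−2nε²) = 10 exp(−2·3227·0.039²).
So c = 2·3227·0.039² = 9.8165.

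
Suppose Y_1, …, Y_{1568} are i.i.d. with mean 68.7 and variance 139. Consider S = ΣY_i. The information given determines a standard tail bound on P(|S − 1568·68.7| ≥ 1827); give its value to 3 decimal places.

With mean and variance of each term known, Chebyshev's inequality bounds the deviation of the sum (or sample mean).
Var(S) = n·Var(Y_i) = 1568·139 = 217952.
Chebyshev: P(|S − 1568·68.7| ≥ 1827) ≤ Var(S)/1827² = 217952/3337929 = 0.0653.

0.065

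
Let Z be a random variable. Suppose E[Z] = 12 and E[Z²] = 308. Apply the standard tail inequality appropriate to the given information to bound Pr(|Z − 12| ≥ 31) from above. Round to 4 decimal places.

The first two moments determine the variance, so Chebyshev's inequality is the sharpest standard bound available.
Var(Z) = E[Z²] − (E[Z])² = 308 − 144 = 164.
Chebyshev's inequality: Pr(|Z − μ| ≥ t) ≤ Var(Z)/t² = 164/961 = 0.1707.

0.1707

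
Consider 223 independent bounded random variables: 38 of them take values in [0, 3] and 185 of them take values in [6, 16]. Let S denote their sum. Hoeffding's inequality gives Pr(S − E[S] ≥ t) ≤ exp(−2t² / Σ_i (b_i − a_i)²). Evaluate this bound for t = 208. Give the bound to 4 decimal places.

Σ(b_i − a_i)² = 38·3² + 185·10² = 18842.
Exponent = 2·208² / 18842 = 4.59229.
Bound = exp(−4.59229) = 0.01013.

0.0101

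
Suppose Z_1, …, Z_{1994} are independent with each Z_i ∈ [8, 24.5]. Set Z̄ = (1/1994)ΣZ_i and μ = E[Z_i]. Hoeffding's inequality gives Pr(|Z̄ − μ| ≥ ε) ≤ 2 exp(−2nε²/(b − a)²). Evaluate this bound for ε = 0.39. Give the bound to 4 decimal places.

0.2155

Exponent: 2nε²/(b − a)² = 2·1994·0.39² / 16.5² = 2.22801.
Bound = 2·exp(−2.22801) = 0.21549.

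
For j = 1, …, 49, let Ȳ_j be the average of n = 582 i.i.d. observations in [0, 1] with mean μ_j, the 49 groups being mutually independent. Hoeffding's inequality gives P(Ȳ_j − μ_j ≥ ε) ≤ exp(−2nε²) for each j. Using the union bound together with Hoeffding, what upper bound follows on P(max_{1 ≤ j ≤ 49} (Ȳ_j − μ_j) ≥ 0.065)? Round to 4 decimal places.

0.3584

Per-experiment Hoeffding bound: exp(−2·582·0.065²) = exp(−4.91790) = 0.0073145.
Union bound over 49 events: 49·0.0073145 = 0.35841.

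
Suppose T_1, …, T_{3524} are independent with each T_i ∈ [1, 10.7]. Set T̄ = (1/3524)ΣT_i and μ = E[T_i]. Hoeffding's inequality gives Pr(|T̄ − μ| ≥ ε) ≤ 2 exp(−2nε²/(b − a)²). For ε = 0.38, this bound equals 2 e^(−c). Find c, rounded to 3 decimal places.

c = 2nε²/(b − a)² = 2·3524·0.38² / 9.7² = 10.8166.

10.817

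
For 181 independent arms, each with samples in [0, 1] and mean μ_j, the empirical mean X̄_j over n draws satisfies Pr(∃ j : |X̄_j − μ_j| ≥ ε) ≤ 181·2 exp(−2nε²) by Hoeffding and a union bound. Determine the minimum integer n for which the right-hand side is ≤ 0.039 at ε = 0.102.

440

Need 2·181·exp(−2nε²) ≤ 0.039, i.e. exp(−2nε²) ≤ 0.039/362.
So 2nε² ≥ ln(362/0.039) = 9.135838.
Hence n ≥ 9.135838/(2·0.102²) = 439.054.
The smallest integer n is 440.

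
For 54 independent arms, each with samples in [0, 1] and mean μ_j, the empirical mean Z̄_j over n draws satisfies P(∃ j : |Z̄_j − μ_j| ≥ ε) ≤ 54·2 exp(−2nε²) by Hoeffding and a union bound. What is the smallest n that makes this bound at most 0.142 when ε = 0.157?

135

Need 2·54·exp(−2nε²) ≤ 0.142, i.e. exp(−2nε²) ≤ 0.142/108.
So 2nε² ≥ ln(108/0.142) = 6.634059.
Hence n ≥ 6.634059/(2·0.157²) = 134.571.
The smallest integer n is 135.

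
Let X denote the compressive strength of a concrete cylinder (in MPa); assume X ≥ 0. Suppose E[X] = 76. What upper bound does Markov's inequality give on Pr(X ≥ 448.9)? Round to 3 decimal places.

Markov's inequality: for a non-negative random variable, Pr(X ≥ a) ≤ E[X]/a.
Here E[X] = 76 and a = 448.9, so the bound is 76/448.9 = 0.1693.

0.169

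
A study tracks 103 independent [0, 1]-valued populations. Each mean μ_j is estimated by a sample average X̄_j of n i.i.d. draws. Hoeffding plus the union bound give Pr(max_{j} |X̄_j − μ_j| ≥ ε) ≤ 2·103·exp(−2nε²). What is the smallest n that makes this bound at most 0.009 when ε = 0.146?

236

Need 2·103·exp(−2nε²) ≤ 0.009, i.e. exp(−2nε²) ≤ 0.009/206.
So 2nε² ≥ ln(206/0.009) = 10.038407.
Hence n ≥ 10.038407/(2·0.146²) = 235.466.
The smallest integer n is 236.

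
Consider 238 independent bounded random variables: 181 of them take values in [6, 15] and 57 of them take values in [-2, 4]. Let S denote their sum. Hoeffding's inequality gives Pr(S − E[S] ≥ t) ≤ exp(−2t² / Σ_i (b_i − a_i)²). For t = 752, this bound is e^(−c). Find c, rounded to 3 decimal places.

67.672

Σ(b_i − a_i)² = 181·9² + 57·6² = 16713.
c = 2t² / 16713 = 2·752² / 16713 = 67.6724.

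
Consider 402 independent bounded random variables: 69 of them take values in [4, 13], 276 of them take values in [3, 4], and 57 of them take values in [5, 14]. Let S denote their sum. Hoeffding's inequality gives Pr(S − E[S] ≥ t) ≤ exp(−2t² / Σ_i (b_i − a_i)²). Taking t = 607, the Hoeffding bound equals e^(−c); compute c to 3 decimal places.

Σ(b_i − a_i)² = 69·9² + 276·1² + 57·9² = 10482.
c = 2t² / 10482 = 2·607² / 10482 = 70.3013.

70.301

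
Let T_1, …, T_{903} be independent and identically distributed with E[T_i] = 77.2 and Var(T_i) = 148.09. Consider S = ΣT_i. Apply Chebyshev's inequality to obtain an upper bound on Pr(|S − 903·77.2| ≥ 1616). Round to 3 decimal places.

0.051

Var(S) = n·Var(T_i) = 903·148.09 = 133725.27.
Chebyshev: Pr(|S − 903·77.2| ≥ 1616) ≤ Var(S)/1616² = 133725.27/2611456 = 0.0512.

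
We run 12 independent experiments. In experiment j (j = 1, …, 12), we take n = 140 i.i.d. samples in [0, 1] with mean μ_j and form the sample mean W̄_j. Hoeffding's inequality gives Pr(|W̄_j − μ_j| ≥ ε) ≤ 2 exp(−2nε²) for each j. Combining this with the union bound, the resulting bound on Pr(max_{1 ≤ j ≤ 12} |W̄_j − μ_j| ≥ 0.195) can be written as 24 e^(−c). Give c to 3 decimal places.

Union bound over the 12 events: Pr(max_{1 ≤ j ≤ 12} |W̄_j − μ_j| ≥ 0.195) ≤ 12·2·exp(−2nε²) = 24 exp(−2·140·0.195²).
So c = 2·140·0.195² = 10.6470.

10.647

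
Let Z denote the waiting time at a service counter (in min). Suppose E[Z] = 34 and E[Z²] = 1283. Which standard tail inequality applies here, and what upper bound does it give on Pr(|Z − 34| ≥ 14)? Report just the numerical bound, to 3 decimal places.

The first two moments determine the variance, so Chebyshev's inequality is the sharpest standard bound available.
Var(Z) = E[Z²] − (E[Z])² = 1283 − 1156 = 127.
Chebyshev's inequality: Pr(|Z − μ| ≥ t) ≤ Var(Z)/t² = 127/196 = 0.6480.

0.648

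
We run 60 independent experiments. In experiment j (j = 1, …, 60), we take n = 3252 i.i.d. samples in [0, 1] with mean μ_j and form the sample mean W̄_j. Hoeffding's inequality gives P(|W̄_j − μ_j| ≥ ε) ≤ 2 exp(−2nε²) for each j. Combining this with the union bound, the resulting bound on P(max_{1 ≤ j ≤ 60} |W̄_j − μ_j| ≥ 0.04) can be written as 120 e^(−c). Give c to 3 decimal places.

10.406

Union bound over the 60 events: P(max_{1 ≤ j ≤ 60} |W̄_j − μ_j| ≥ 0.04) ≤ 60·2·exp(−2nε²) = 120 exp(−2·3252·0.04²).
So c = 2·3252·0.04² = 10.4064.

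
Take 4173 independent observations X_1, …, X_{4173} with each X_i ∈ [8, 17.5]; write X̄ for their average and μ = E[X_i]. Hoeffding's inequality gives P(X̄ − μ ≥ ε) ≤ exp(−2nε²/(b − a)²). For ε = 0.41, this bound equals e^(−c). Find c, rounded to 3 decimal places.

c = 2nε²/(b − a)² = 2·4173·0.41² / 9.5² = 15.5453.

15.545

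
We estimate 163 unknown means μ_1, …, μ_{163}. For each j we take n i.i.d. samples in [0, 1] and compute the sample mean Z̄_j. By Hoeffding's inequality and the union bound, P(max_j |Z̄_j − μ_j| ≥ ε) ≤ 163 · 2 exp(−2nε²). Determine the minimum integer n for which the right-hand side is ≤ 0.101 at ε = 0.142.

201

Need 2·163·exp(−2nε²) ≤ 0.101, i.e. exp(−2nε²) ≤ 0.101/326.
So 2nε² ≥ ln(326/0.101) = 8.079532.
Hence n ≥ 8.079532/(2·0.142²) = 200.345.
The smallest integer n is 201.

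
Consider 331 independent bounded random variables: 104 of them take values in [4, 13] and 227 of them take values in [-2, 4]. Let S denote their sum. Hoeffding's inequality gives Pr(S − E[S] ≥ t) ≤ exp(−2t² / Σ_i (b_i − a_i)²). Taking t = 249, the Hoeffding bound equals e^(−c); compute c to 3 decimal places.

7.472

Σ(b_i − a_i)² = 104·9² + 227·6² = 16596.
c = 2t² / 16596 = 2·249² / 16596 = 7.4718.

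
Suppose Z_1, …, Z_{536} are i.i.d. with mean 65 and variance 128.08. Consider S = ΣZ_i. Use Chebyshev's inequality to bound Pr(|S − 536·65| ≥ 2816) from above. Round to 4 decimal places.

0.0087

Var(S) = n·Var(Z_i) = 536·128.08 = 68650.88.
Chebyshev: Pr(|S − 536·65| ≥ 2816) ≤ Var(S)/2816² = 68650.88/7929856 = 0.0087.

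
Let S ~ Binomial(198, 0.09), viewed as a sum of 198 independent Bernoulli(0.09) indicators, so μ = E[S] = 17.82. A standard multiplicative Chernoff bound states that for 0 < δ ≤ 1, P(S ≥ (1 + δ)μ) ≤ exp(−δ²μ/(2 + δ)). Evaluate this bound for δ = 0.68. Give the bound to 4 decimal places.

0.0462

Exponent = δ²μ/(2 + δ) = 0.68²·17.82/2.68 = 3.0746.
Bound = exp(−3.0746) = 0.04621.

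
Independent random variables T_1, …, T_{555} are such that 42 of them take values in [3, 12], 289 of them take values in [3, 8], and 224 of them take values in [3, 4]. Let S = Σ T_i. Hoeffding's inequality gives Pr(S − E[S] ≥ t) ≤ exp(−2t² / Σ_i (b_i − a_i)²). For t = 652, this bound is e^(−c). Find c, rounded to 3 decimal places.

Σ(b_i − a_i)² = 42·9² + 289·5² + 224·1² = 10851.
c = 2t² / 10851 = 2·652² / 10851 = 78.3530.

78.353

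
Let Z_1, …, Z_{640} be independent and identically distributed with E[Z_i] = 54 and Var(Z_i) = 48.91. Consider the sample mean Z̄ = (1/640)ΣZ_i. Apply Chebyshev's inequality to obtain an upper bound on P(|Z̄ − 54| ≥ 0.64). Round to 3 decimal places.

0.187

Var(Z̄) = Var(Z_i)/n = 48.91/640 = 0.076422.
Chebyshev: P(|Z̄ − 54| ≥ 0.64) ≤ Var(Z̄)/(0.64)² = 48.91/(640·0.64²) = 0.1866.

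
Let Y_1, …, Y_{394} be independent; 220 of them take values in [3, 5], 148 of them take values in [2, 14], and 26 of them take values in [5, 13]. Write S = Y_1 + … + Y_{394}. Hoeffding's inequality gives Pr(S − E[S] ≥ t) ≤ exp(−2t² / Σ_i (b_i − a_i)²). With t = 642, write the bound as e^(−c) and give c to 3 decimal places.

34.554

Σ(b_i − a_i)² = 220·2² + 148·12² + 26·8² = 23856.
c = 2t² / 23856 = 2·642² / 23856 = 34.5543.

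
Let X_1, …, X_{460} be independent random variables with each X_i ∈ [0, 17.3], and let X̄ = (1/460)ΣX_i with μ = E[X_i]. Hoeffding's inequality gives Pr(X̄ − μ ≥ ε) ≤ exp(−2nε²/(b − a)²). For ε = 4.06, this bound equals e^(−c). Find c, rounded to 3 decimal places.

c = 2nε²/(b − a)² = 2·460·4.06² / 17.3² = 50.6696.

50.670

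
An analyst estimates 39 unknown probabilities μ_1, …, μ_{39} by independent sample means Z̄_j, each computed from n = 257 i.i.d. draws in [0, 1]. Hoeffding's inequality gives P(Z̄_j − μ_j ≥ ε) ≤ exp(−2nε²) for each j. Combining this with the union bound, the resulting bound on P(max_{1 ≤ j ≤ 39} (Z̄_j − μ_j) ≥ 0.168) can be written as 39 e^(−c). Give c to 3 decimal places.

14.507

Union bound over the 39 events: P(max_{1 ≤ j ≤ 39} (Z̄_j − μ_j) ≥ 0.168) ≤ 39·exp(−2nε²) = 39 exp(−2·257·0.168²).
So c = 2·257·0.168² = 14.5071.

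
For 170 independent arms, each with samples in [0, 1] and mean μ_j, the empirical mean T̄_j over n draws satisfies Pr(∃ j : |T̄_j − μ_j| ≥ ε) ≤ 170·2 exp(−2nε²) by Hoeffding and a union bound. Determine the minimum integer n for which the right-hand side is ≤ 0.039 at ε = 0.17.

Need 2·170·exp(−2nε²) ≤ 0.039, i.e. exp(−2nε²) ≤ 0.039/340.
So 2nε² ≥ ln(340/0.039) = 9.073139.
Hence n ≥ 9.073139/(2·0.17²) = 156.975.
The smallest integer n is 157.

157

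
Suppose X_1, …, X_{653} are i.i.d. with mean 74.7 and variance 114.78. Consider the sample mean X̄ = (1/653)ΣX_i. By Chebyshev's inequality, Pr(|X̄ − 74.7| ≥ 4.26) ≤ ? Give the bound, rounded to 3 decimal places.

Var(X̄) = Var(X_i)/n = 114.78/653 = 0.17577.
Chebyshev: Pr(|X̄ − 74.7| ≥ 4.26) ≤ Var(X̄)/(4.26)² = 114.78/(653·4.26²) = 0.0097.

0.010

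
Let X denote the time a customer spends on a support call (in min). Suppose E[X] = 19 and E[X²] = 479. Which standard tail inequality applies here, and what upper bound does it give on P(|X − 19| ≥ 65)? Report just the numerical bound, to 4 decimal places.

The first two moments determine the variance, so Chebyshev's inequality is the sharpest standard bound available.
Var(X) = E[X²] − (E[X])² = 479 − 361 = 118.
Chebyshev's inequality: P(|X − μ| ≥ t) ≤ Var(X)/t² = 118/4225 = 0.0279.

0.0279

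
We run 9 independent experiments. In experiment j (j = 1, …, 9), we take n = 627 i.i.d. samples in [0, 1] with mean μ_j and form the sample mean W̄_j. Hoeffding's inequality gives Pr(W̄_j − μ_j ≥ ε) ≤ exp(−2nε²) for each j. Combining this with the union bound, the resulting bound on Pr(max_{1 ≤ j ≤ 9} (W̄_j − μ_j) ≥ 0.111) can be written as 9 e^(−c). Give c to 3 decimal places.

Union bound over the 9 events: Pr(max_{1 ≤ j ≤ 9} (W̄_j − μ_j) ≥ 0.111) ≤ 9·exp(−2nε²) = 9 exp(−2·627·0.111²).
So c = 2·627·0.111² = 15.4505.

15.451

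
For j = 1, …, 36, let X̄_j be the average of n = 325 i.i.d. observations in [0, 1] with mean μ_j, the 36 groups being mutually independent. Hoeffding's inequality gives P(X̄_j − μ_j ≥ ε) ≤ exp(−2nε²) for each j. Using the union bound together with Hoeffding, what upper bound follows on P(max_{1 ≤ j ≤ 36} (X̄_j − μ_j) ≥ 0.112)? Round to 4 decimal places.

Per-experiment Hoeffding bound: exp(−2·325·0.112²) = exp(−8.15360) = 0.0002877.
Union bound over 36 events: 36·0.0002877 = 0.01036.

0.0104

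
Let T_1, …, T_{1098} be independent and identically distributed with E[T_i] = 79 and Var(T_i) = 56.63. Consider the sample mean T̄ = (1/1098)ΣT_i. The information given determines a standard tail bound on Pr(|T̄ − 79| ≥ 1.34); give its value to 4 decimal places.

0.0287

With mean and variance of each term known, Chebyshev's inequality bounds the deviation of the sum (or sample mean).
Var(T̄) = Var(T_i)/n = 56.63/1098 = 0.051576.
Chebyshev: Pr(|T̄ − 79| ≥ 1.34) ≤ Var(T̄)/(1.34)² = 56.63/(1098·1.34²) = 0.0287.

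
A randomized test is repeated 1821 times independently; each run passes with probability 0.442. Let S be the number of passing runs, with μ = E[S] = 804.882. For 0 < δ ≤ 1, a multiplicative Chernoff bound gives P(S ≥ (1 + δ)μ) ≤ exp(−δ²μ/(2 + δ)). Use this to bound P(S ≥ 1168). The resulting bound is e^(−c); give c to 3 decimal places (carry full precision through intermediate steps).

Write 1168 = (1 + δ)μ, so δ = 1168/804.882 − 1 = 0.4511444…
Then the exponent is δ²μ/(2 + δ) = (1168 − μ)² / (μ·(2 + δ)) = 66.833537.

66.834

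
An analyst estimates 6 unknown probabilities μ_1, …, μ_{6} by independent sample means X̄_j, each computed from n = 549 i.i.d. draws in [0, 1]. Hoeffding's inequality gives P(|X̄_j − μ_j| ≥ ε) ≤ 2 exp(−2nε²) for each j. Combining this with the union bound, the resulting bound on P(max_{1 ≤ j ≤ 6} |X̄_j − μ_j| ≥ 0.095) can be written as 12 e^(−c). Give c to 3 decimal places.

9.909

Union bound over the 6 events: P(max_{1 ≤ j ≤ 6} |X̄_j − μ_j| ≥ 0.095) ≤ 6·2·exp(−2nε²) = 12 exp(−2·549·0.095²).
So c = 2·549·0.095² = 9.9094.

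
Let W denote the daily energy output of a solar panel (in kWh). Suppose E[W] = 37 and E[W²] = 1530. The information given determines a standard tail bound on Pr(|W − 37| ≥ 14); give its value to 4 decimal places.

The first two moments determine the variance, so Chebyshev's inequality is the sharpest standard bound available.
Var(W) = E[W²] − (E[W])² = 1530 − 1369 = 161.
Chebyshev's inequality: Pr(|W − μ| ≥ t) ≤ Var(W)/t² = 161/196 = 0.8214.

0.8214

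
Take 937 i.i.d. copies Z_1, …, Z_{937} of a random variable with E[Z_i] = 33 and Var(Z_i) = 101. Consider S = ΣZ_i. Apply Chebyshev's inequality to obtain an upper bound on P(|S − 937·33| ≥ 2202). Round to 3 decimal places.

Var(S) = n·Var(Z_i) = 937·101 = 94637.
Chebyshev: P(|S − 937·33| ≥ 2202) ≤ Var(S)/2202² = 94637/4848804 = 0.0195.

0.020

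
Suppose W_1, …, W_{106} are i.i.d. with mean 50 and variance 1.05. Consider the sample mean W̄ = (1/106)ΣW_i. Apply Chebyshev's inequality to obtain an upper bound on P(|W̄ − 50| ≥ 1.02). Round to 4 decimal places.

0.0095

Var(W̄) = Var(W_i)/n = 1.05/106 = 0.0099057.
Chebyshev: P(|W̄ − 50| ≥ 1.02) ≤ Var(W̄)/(1.02)² = 1.05/(106·1.02²) = 0.0095.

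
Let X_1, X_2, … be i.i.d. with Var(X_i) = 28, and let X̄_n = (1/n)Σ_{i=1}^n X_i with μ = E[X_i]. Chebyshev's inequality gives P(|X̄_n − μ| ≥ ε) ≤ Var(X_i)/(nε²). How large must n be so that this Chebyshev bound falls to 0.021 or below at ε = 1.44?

644

Require 28/(n·1.44²) ≤ 0.021, i.e. n ≥ 28/(0.021·1.44²) = 643.004.
The smallest integer n is 644.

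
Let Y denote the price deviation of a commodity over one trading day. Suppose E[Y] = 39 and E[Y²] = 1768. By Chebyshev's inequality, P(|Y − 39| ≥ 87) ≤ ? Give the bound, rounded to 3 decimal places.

Var(Y) = E[Y²] − (E[Y])² = 1768 − 1521 = 247.
Chebyshev's inequality: P(|Y − μ| ≥ t) ≤ Var(Y)/t² = 247/7569 = 0.0326.

0.033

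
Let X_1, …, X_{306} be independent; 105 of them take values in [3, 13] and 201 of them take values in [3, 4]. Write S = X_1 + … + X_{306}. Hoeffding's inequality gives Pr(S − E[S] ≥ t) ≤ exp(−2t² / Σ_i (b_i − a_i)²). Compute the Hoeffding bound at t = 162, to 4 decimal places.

Σ(b_i − a_i)² = 105·10² + 201·1² = 10701.
Exponent = 2·162² / 10701 = 4.90496.
Bound = exp(−4.90496) = 0.00741.

0.0074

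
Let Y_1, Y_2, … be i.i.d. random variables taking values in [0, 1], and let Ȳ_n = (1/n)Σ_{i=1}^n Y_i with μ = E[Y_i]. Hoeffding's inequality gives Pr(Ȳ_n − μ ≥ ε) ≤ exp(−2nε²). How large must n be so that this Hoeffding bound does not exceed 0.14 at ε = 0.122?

67

Require exp(−2nε²) ≤ 0.14, i.e. 2nε² ≥ ln(1/0.14) = 1.966113.
So n ≥ 1.966113 / (2·0.122²) = 66.048.
The smallest integer n is 67.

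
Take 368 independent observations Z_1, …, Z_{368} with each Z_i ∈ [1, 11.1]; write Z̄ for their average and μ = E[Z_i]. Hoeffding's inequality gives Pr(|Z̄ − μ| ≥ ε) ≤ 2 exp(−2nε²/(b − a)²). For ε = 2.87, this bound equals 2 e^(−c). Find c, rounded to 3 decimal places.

59.429

c = 2nε²/(b − a)² = 2·368·2.87² / 10.1² = 59.4291.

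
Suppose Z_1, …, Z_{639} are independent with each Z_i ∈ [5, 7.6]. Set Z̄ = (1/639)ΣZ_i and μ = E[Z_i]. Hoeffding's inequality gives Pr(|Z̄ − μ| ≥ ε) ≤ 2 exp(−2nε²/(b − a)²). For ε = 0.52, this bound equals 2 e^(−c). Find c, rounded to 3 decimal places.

51.120

c = 2nε²/(b − a)² = 2·639·0.52² / 2.6² = 51.1200.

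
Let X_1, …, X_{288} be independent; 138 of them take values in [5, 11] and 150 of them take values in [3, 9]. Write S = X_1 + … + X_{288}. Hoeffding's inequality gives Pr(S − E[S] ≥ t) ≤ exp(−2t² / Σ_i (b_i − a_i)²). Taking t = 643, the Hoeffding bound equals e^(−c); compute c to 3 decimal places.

79.755

Σ(b_i − a_i)² = 138·6² + 150·6² = 10368.
c = 2t² / 10368 = 2·643² / 10368 = 79.7548.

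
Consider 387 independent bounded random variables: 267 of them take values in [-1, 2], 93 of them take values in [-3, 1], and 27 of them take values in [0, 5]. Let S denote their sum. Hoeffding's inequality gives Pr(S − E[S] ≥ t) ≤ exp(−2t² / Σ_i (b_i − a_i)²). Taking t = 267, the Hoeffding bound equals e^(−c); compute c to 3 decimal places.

Σ(b_i − a_i)² = 267·3² + 93·4² + 27·5² = 4566.
c = 2t² / 4566 = 2·267² / 4566 = 31.2260.

31.226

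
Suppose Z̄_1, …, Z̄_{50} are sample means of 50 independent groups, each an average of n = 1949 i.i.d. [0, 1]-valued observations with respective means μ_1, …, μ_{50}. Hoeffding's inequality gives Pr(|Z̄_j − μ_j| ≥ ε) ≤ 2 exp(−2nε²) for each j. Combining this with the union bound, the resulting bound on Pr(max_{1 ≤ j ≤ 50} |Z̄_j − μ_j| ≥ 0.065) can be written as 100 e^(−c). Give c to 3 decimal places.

Union bound over the 50 events: Pr(max_{1 ≤ j ≤ 50} |Z̄_j − μ_j| ≥ 0.065) ≤ 50·2·exp(−2nε²) = 100 exp(−2·1949·0.065²).
So c = 2·1949·0.065² = 16.4690.

16.469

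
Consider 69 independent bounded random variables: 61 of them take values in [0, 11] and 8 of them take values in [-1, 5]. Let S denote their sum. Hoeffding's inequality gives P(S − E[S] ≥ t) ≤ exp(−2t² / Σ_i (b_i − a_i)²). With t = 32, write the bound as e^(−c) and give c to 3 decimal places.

Σ(b_i − a_i)² = 61·11² + 8·6² = 7669.
c = 2t² / 7669 = 2·32² / 7669 = 0.2670.

0.267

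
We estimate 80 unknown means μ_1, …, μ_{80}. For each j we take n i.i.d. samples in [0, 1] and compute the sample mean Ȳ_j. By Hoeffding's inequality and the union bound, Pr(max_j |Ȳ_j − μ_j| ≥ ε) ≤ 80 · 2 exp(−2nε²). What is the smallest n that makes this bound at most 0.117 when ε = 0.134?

Need 2·80·exp(−2nε²) ≤ 0.117, i.e. exp(−2nε²) ≤ 0.117/160.
So 2nε² ≥ ln(160/0.117) = 7.220755.
Hence n ≥ 7.220755/(2·0.134²) = 201.068.
The smallest integer n is 202.

202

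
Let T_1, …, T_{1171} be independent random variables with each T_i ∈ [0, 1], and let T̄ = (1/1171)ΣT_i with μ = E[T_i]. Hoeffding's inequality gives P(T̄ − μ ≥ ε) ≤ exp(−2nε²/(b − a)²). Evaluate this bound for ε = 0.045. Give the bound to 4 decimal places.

Exponent: 2nε²/(b − a)² = 2·1171·0.045² / 1² = 4.74255.
Bound = exp(−4.74255) = 0.00872.

0.0087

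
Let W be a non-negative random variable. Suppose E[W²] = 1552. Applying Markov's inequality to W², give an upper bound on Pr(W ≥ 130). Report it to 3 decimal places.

0.092

Since W ≥ 0, the event {W ≥ 130} is the same as {W² ≥ 16900}.
Markov's inequality applied to W² gives Pr(W² ≥ 16900) ≤ E[W²]/16900 = 1552/16900 = 0.0918.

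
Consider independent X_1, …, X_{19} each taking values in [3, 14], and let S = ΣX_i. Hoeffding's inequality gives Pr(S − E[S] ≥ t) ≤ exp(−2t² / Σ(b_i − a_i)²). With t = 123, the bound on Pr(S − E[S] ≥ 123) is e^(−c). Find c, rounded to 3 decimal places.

13.161

Σ(b_i − a_i)² = 19·(11)² = 2299.
c = 2t²/2299 = 2·123²/2299 = 13.1614.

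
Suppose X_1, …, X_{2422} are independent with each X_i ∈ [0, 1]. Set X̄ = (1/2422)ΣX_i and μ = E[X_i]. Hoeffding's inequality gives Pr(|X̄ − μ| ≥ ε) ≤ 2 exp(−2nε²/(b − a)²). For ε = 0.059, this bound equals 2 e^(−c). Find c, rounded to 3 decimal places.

c = 2nε²/(b − a)² = 2·2422·0.059² / 1² = 16.8620.

16.862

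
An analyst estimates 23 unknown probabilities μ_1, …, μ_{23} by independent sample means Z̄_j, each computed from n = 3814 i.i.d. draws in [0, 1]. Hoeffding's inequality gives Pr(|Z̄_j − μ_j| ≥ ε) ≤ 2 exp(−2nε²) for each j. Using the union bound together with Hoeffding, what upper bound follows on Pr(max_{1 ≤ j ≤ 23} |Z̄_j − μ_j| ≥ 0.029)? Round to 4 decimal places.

Per-experiment Hoeffding bound: 2·exp(−2·3814·0.029²) = 2·exp(−6.41515) = 0.0032732.
Union bound over 23 events: 23·0.0032732 = 0.07528.

0.0753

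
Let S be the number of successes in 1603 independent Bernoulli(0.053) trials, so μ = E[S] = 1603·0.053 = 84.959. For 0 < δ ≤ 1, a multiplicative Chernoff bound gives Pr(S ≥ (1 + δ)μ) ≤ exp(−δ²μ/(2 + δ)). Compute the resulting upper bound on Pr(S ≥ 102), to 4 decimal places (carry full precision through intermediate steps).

Write 102 = (1 + δ)μ, so δ = 102/84.959 − 1 = 0.2005791…
Then the exponent is δ²μ/(2 + δ) = (102 − μ)² / (μ·(2 + δ)) = 1.553259.
Bound = exp(−1.553259) = 0.21156.

0.2116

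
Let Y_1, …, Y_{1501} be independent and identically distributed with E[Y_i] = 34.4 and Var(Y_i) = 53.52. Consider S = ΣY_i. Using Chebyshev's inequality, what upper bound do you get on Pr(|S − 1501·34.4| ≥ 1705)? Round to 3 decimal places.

Var(S) = n·Var(Y_i) = 1501·53.52 = 80333.52.
Chebyshev: Pr(|S − 1501·34.4| ≥ 1705) ≤ Var(S)/1705² = 80333.52/2907025 = 0.0276.

0.028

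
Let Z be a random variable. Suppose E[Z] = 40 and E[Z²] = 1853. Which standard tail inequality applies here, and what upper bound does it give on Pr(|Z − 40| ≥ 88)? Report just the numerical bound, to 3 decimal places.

The first two moments determine the variance, so Chebyshev's inequality is the sharpest standard bound available.
Var(Z) = E[Z²] − (E[Z])² = 1853 − 1600 = 253.
Chebyshev's inequality: Pr(|Z − μ| ≥ t) ≤ Var(Z)/t² = 253/7744 = 0.0327.

0.033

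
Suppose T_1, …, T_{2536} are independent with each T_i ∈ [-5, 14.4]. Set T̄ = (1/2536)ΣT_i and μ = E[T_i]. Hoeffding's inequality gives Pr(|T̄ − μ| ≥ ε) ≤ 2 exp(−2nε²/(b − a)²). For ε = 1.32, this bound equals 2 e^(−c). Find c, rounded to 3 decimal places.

c = 2nε²/(b − a)² = 2·2536·1.32² / 19.4² = 23.4814.

23.481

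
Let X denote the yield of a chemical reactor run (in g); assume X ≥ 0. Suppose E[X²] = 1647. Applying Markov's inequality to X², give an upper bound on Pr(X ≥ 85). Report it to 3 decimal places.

Since X ≥ 0, the event {X ≥ 85} is the same as {X² ≥ 7225}.
Markov's inequality applied to X² gives Pr(X² ≥ 7225) ≤ E[X²]/7225 = 1647/7225 = 0.2280.

0.228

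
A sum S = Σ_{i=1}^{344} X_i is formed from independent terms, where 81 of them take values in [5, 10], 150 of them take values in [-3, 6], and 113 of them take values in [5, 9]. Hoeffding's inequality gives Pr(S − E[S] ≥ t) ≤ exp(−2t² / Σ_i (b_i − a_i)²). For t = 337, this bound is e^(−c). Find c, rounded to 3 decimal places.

14.211

Σ(b_i − a_i)² = 81·5² + 150·9² + 113·4² = 15983.
c = 2t² / 15983 = 2·337² / 15983 = 14.2112.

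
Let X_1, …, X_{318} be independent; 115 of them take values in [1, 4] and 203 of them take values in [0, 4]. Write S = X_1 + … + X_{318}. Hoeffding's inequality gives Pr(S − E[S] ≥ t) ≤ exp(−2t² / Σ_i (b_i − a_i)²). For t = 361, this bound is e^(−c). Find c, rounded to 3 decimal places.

60.855

Σ(b_i − a_i)² = 115·3² + 203·4² = 4283.
c = 2t² / 4283 = 2·361² / 4283 = 60.8550.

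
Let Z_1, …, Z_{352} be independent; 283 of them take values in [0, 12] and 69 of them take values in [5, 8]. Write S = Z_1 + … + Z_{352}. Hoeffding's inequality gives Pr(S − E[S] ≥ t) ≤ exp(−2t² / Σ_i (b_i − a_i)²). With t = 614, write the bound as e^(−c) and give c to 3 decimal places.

18.224

Σ(b_i − a_i)² = 283·12² + 69·3² = 41373.
c = 2t² / 41373 = 2·614² / 41373 = 18.2243.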